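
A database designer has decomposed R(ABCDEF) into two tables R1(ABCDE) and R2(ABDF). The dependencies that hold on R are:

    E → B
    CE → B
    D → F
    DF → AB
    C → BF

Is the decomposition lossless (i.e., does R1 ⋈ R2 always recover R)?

Common attributes: R1 ∩ R2 = {ABD}.
Closure of {ABD}: D → F applies, adding F. So (ABD)⁺ = {ABDF}.
This closure contains every attribute of R2, so R1 ∩ R2 → R2. The join is lossless.

Yes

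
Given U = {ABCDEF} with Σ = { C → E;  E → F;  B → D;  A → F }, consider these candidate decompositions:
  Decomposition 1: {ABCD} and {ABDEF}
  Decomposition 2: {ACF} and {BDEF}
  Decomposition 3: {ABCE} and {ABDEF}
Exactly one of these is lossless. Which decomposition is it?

Decomposition 1: common = {ABD}, closure = {ABDF} → lossy.
Decomposition 2: common = {F}, closure = {F} → lossy.
Decomposition 3: common = {ABE}, closure = {ABDEF} → lossless.

Decomposition 3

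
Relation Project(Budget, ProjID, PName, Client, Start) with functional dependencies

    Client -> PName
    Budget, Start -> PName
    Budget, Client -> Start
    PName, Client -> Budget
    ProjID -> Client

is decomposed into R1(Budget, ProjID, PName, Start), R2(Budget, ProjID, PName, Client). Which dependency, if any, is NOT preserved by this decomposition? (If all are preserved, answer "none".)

Check Budget, Client → Start: no single fragment contains all of {Budget, Client, Start}, and the restricted closure of {Budget, Client} across the fragments never reaches {Start}.
Client → PName is preserved.
Budget, Start → PName is preserved.
PName, Client → Budget is preserved.
ProjID → Client is preserved.

Budget, Client -> Start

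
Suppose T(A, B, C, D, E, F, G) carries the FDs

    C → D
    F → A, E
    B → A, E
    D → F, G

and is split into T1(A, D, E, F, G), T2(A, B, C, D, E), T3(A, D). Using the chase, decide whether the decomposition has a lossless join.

Yes

Chase test. Columns are A, B, C, D, E, F, G; row i has aⱼ where attribute j ∈ Ti, else bᵢⱼ.
Initial tableau (one row per fragment):
  row 1: a1 b12 b13 a4 a5 a6 a7
  row 2: a1 a2 a3 a4 a5 b26 b27
  row 3: a1 b32 b33 a4 b35 b36 b37
Rows 1 and 2 agree on D; apply D→F, G and equate their F, G entries.
Rows 1 and 3 agree on D; apply D→F, G and equate their F, G entries.
Rows 1 and 3 agree on F; apply F→A, E and equate their A, E entries.
Row 2 is now all distinguished symbols — the join is lossless.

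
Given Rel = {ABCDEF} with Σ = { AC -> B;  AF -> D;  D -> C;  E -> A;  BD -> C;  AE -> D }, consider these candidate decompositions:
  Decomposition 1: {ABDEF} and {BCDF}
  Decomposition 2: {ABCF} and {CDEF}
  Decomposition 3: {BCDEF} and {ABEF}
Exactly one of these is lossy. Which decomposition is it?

Decomposition 1: common = {BDF}, closure = {BCDF} → lossless.
Decomposition 2: common = {CF}, closure = {CF} → lossy.
Decomposition 3: common = {BEF}, closure = {ABCDEF} → lossless.

Decomposition 2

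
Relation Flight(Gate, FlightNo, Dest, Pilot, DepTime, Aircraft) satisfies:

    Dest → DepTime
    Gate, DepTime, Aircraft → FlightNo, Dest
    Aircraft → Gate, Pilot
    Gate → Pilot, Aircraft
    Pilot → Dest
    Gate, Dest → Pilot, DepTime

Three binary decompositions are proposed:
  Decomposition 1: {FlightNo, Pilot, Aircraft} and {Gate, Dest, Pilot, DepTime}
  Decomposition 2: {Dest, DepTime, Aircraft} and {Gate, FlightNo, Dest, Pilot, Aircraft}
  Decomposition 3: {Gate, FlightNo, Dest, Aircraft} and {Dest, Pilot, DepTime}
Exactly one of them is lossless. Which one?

Decomposition 1: common = {Pilot}, closure = {Dest, Pilot, DepTime} → lossy.
Decomposition 2: common = {Dest, Aircraft}, closure = {Gate, FlightNo, Dest, Pilot, DepTime, Aircraft} → lossless.
Decomposition 3: common = {Dest}, closure = {Dest, DepTime} → lossy.

Decomposition 2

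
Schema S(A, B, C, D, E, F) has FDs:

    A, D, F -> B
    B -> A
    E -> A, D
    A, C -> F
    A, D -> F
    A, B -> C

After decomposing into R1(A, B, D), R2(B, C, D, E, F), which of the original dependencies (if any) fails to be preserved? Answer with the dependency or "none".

Check A, C → F: no single fragment contains all of {A, C, F}, and the restricted closure of {A, C} across the fragments never reaches {F}.
A, D, F → B is preserved.
B → A is preserved.
E → A, D is preserved.
A, D → F is preserved.
A, B → C is preserved.

A, C -> F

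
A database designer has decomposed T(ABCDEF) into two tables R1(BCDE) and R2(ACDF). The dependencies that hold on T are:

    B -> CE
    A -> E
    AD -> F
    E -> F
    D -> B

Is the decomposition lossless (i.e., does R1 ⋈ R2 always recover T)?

Common attributes: R1 ∩ R2 = {CD}.
Closure of {CD}: D → B applies, adding B; B → CE applies, adding E; E → F applies, adding F. So (CD)⁺ = {BCDEF}.
This closure contains every attribute of R1, so R1 ∩ R2 → R1. The join is lossless.

Yes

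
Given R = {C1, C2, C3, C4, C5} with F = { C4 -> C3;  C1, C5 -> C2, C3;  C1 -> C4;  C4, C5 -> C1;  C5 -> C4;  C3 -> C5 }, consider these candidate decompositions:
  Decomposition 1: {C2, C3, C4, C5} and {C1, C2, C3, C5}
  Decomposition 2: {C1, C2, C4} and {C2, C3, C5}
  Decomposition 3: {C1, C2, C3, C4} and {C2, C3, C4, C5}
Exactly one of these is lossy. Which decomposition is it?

Decomposition 2

Decomposition 1: common = {C2, C3, C5}, closure = {C1, C2, C3, C4, C5} → lossless.
Decomposition 2: common = {C2}, closure = {C2} → lossy.
Decomposition 3: common = {C2, C3, C4}, closure = {C1, C2, C3, C4, C5} → lossless.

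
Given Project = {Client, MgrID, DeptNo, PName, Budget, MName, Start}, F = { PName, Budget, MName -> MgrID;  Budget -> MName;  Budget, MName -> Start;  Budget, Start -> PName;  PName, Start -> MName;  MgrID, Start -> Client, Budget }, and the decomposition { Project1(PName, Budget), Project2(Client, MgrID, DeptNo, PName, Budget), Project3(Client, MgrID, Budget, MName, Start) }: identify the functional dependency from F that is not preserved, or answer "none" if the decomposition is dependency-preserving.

PName, Start -> MName

Check PName, Start → MName: no single fragment contains all of {PName, MName, Start}, and the restricted closure of {PName, Start} across the fragments never reaches {MName}.
PName, Budget, MName → MgrID is preserved.
Budget → MName is preserved.
Budget, MName → Start is preserved.
Budget, Start → PName is preserved.
MgrID, Start → Client, Budget is preserved.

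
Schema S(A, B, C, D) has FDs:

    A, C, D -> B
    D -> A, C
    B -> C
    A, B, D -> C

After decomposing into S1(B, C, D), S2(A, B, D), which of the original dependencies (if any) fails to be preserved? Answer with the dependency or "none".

A, C, D → B: restricted closure across fragments reaches B.
D → A, C: restricted closure across fragments reaches A, C.
B → C lies within S1.
A, B, D → C: restricted closure across fragments reaches C.
Every dependency is enforceable on the fragments, so the decomposition is dependency-preserving.

none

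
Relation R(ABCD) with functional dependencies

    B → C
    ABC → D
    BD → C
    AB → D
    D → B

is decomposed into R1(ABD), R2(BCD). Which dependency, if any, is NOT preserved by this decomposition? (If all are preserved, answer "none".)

B → C lies within R2.
ABC → D: restricted closure across fragments reaches D.
BD → C lies within R2.
AB → D lies within R1.
D → B lies within R1.
Every dependency is enforceable on the fragments, so the decomposition is dependency-preserving.

none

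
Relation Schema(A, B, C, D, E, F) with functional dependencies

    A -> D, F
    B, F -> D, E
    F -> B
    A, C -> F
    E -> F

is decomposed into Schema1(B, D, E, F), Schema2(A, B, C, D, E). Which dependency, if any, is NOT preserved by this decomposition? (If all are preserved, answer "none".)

A → D, F: restricted closure across fragments reaches D, F.
B, F → D, E lies within Schema1.
F → B lies within Schema1.
A, C → F: restricted closure across fragments reaches F.
E → F lies within Schema1.
Every dependency is enforceable on the fragments, so the decomposition is dependency-preserving.

none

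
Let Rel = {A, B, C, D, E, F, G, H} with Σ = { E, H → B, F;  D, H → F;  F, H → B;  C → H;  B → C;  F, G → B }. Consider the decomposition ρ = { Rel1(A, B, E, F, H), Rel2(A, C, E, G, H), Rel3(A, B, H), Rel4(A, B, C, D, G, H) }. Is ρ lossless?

No

Chase test. Columns are A, B, C, D, E, F, G, H; row i has aⱼ where attribute j ∈ Reli, else bᵢⱼ.
Initial tableau (one row per fragment):
  row 1: a1 a2 b13 b14 a5 a6 b17 a8
  row 2: a1 b22 a3 b24 a5 b26 a7 a8
  row 3: a1 a2 b33 b34 b35 b36 b37 a8
  row 4: a1 a2 a3 a4 b45 b46 a7 a8
Rows 1 and 2 agree on E, H; apply E, H→B, F and equate their B, F entries.
Rows 1 and 2 agree on B; apply B→C and equate their C entries.
Rows 1 and 3 agree on B; apply B→C and equate their C entries.
No row becomes fully distinguished — the join is lossy.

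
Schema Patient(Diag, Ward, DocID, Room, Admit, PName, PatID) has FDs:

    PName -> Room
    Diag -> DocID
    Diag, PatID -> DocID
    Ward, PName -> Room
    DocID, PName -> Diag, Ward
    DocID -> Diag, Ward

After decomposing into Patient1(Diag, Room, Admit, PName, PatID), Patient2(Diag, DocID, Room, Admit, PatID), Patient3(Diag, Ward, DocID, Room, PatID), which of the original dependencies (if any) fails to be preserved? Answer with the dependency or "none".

PName → Room lies within Patient1.
Diag → DocID lies within Patient2.
Diag, PatID → DocID lies within Patient2.
Ward, PName → Room: restricted closure across fragments reaches Room.
DocID, PName → Diag, Ward: restricted closure across fragments reaches Diag, Ward.
DocID → Diag, Ward lies within Patient3.
Every dependency is enforceable on the fragments, so the decomposition is dependency-preserving.

none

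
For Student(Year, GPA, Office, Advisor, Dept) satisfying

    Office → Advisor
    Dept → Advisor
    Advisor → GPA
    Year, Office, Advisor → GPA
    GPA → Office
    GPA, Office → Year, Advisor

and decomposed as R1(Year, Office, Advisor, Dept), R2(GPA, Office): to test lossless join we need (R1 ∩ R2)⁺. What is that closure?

R1 ∩ R2 = {Office}.
Office → Advisor applies, adding Advisor
Advisor → GPA applies, adding GPA
GPA, Office → Year, Advisor applies, adding Year
Closure: {Year, GPA, Office, Advisor}.

Year, GPA, Office, Advisor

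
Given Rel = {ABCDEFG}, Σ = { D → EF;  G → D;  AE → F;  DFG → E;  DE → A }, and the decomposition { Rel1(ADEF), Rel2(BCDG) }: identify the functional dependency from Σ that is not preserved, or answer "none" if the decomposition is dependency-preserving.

none

D → EF lies within Rel1.
G → D lies within Rel2.
AE → F lies within Rel1.
DFG → E: restricted closure across fragments reaches E.
DE → A lies within Rel1.
Every dependency is enforceable on the fragments, so the decomposition is dependency-preserving.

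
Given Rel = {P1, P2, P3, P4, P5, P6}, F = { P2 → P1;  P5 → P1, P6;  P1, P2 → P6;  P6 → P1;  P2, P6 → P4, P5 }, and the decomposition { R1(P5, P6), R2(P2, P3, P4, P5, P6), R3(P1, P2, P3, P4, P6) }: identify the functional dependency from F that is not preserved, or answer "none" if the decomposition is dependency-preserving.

none

P2 → P1 lies within R3.
P5 → P1, P6: restricted closure across fragments reaches P1, P6.
P1, P2 → P6 lies within R3.
P6 → P1 lies within R3.
P2, P6 → P4, P5 lies within R2.
Every dependency is enforceable on the fragments, so the decomposition is dependency-preserving.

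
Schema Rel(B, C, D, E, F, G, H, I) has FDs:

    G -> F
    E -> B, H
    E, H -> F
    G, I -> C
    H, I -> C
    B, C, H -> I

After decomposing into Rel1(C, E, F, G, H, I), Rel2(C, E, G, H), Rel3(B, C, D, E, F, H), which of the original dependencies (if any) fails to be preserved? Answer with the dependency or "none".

B, C, H -> I

Check B, C, H → I: no single fragment contains all of {B, C, H, I}, and the restricted closure of {B, C, H} across the fragments never reaches {I}.
G → F is preserved.
E → B, H is preserved.
E, H → F is preserved.
G, I → C is preserved.
H, I → C is preserved.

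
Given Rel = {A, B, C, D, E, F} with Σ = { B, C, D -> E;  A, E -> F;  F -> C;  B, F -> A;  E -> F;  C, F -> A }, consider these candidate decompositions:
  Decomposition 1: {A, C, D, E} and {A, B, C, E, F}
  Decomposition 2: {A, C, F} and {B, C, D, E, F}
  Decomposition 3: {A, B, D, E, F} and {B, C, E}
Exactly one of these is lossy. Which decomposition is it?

Decomposition 1

Decomposition 1: common = {A, C, E}, closure = {A, C, E, F} → lossy.
Decomposition 2: common = {C, F}, closure = {A, C, F} → lossless.
Decomposition 3: common = {B, E}, closure = {A, B, C, E, F} → lossless.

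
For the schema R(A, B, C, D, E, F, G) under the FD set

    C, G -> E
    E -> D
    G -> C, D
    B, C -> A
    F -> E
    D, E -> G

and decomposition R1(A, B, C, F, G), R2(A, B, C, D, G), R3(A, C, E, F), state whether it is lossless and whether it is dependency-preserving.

lossless but not dependency-preserving

Lossless test (chase): Rows 1 and 2 agree on C, G; apply C, G→E and equate their E entries. Rows 1 and 2 agree on E; apply E→D and equate their D entries. Rows 1 and 3 agree on F; apply F→E and equate their E entries. Rows 1 and 3 agree on E; apply E→D and equate their D entries. Rows 1 and 3 agree on D, E; apply D, E→G and equate their G entries. Row 1 is now all distinguished symbols — the join is lossless.
Dependency preservation: the restricted closure of {C, G} across the fragments never reaches {E}, so C, G → E cannot be enforced without a join — not preserved.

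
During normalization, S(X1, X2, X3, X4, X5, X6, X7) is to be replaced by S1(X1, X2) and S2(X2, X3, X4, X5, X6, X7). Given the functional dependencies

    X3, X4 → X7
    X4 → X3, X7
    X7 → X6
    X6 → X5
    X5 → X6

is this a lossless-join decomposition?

No

Common attributes: S1 ∩ S2 = {X2}.
No dependency enlarges {X2}, so (X2)⁺ = {X2}.
The closure contains neither all of S1 = {X1, X2} nor all of S2 = {X2, X3, X4, X5, X6, X7}, so the common attributes are not a superkey of either fragment. The join is lossy.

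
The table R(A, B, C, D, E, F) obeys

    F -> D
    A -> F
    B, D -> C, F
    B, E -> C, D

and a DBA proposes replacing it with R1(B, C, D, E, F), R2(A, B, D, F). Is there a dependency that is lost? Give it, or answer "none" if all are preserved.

F → D lies within R1.
A → F lies within R2.
B, D → C, F lies within R1.
B, E → C, D lies within R1.
Every dependency is enforceable on the fragments, so the decomposition is dependency-preserving.

none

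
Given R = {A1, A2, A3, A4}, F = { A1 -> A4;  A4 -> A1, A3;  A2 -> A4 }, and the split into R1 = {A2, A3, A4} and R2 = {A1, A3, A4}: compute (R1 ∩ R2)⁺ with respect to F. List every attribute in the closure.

R1 ∩ R2 = {A3, A4}.
A4 → A1, A3 applies, adding A1
Closure: {A1, A3, A4}.

A1, A3, A4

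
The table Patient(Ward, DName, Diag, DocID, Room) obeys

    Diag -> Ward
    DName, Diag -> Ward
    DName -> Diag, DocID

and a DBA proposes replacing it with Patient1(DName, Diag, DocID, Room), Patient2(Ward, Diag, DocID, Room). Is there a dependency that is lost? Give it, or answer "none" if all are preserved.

Diag → Ward lies within Patient2.
DName, Diag → Ward: restricted closure across fragments reaches Ward.
DName → Diag, DocID lies within Patient1.
Every dependency is enforceable on the fragments, so the decomposition is dependency-preserving.

none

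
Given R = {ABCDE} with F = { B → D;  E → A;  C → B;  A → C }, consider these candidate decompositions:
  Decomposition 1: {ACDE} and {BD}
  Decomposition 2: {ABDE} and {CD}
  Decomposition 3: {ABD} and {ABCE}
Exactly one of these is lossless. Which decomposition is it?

Decomposition 1: common = {D}, closure = {D} → lossy.
Decomposition 2: common = {D}, closure = {D} → lossy.
Decomposition 3: common = {AB}, closure = {ABCD} → lossless.

Decomposition 3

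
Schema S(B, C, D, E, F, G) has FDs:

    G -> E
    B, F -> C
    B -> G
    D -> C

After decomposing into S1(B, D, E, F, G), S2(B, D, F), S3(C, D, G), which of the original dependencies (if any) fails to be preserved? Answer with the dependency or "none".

Check B, F → C: no single fragment contains all of {B, C, F}, and the restricted closure of {B, F} across the fragments never reaches {C}.
G → E is preserved.
B → G is preserved.
D → C is preserved.

B, F -> C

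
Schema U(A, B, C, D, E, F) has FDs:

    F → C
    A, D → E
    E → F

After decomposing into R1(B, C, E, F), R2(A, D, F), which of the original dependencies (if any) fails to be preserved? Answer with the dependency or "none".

Check A, D → E: no single fragment contains all of {A, D, E}, and the restricted closure of {A, D} across the fragments never reaches {E}.
F → C is preserved.
E → F is preserved.

A, D → E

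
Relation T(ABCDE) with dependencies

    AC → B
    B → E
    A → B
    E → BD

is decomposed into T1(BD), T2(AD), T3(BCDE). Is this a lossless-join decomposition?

No

Chase test. Columns are ABCDE; row i has aⱼ where attribute j ∈ Ti, else bᵢⱼ.
Initial tableau (one row per fragment):
  row 1: b11 a2 b13 a4 b15
  row 2: a1 b22 b23 a4 b25
  row 3: b31 a2 a3 a4 a5
Rows 1 and 3 agree on B; apply B→E and equate their E entries.
No row becomes fully distinguished — the join is lossy.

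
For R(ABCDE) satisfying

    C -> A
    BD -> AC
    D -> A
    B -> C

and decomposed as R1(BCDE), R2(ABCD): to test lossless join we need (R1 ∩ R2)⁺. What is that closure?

R1 ∩ R2 = {BCD}.
C → A applies, adding A
Closure: {ABCD}.

ABCD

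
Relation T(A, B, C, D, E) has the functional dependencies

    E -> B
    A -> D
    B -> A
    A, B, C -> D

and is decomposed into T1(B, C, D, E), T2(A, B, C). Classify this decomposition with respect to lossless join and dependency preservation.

Lossless test: (B, C)⁺ = {A, B, C, D}, which contains all of one fragment — lossless.
Dependency preservation: the restricted closure of {A} across the fragments never reaches {D}, so A → D cannot be enforced without a join — not preserved.

lossless but not dependency-preserving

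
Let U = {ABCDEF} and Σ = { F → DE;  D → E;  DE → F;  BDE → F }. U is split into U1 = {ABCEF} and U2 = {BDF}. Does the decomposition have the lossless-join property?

Common attributes: U1 ∩ U2 = {BF}.
Closure of {BF}: F → DE applies, adding DE. So (BF)⁺ = {BDEF}.
This closure contains every attribute of U2, so U1 ∩ U2 → U2. The join is lossless.

Yes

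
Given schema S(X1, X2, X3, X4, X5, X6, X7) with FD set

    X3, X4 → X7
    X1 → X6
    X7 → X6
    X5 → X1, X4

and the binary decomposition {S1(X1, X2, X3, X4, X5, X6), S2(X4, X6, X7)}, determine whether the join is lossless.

Common attributes: S1 ∩ S2 = {X4, X6}.
No dependency enlarges {X4, X6}, so (X4, X6)⁺ = {X4, X6}.
The closure contains neither all of S1 = {X1, X2, X3, X4, X5, X6} nor all of S2 = {X4, X6, X7}, so the common attributes are not a superkey of either fragment. The join is lossy.

No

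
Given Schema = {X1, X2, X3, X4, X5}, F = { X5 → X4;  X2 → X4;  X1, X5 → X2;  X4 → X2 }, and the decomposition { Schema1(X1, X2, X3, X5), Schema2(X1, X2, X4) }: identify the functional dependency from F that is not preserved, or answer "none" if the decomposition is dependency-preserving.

X5 → X4: restricted closure across fragments reaches X4.
X2 → X4 lies within Schema2.
X1, X5 → X2 lies within Schema1.
X4 → X2 lies within Schema2.
Every dependency is enforceable on the fragments, so the decomposition is dependency-preserving.

none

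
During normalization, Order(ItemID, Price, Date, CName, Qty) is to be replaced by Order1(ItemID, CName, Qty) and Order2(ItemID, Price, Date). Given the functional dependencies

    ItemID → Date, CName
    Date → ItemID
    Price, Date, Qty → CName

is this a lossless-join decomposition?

Common attributes: Order1 ∩ Order2 = {ItemID}.
Closure of {ItemID}: ItemID → Date, CName applies, adding Date, CName. So (ItemID)⁺ = {ItemID, Date, CName}.
The closure contains neither all of Order1 = {ItemID, CName, Qty} nor all of Order2 = {ItemID, Price, Date}, so the common attributes are not a superkey of either fragment. The join is lossy.

No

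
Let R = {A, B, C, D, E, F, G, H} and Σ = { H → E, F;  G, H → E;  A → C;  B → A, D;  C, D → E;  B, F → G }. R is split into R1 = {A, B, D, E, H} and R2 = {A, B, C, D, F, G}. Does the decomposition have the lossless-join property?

No

Common attributes: R1 ∩ R2 = {A, B, D}.
Closure of {A, B, D}: A → C applies, adding C; C, D → E applies, adding E. So (A, B, D)⁺ = {A, B, C, D, E}.
The closure contains neither all of R1 = {A, B, D, E, H} nor all of R2 = {A, B, C, D, F, G}, so the common attributes are not a superkey of either fragment. The join is lossy.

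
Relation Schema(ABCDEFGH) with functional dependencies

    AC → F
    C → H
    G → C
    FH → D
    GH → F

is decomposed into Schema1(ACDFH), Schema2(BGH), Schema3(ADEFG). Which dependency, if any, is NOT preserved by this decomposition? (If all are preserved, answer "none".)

Check G → C: no single fragment contains all of {CG}, and the restricted closure of {G} across the fragments never reaches {C}.
AC → F is preserved.
C → H is preserved.
FH → D is preserved.
GH → F is preserved.

G → C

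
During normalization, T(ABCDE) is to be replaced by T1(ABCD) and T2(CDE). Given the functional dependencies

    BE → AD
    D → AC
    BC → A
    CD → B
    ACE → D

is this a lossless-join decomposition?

Common attributes: T1 ∩ T2 = {CD}.
Closure of {CD}: D → AC applies, adding A; CD → B applies, adding B. So (CD)⁺ = {ABCD}.
This closure contains every attribute of T1, so T1 ∩ T2 → T1. The join is lossless.

Yes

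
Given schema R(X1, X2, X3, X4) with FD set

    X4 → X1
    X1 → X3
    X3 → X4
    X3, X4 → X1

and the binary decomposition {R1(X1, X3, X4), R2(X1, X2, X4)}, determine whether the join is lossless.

Yes

Common attributes: R1 ∩ R2 = {X1, X4}.
Closure of {X1, X4}: X1 → X3 applies, adding X3. So (X1, X4)⁺ = {X1, X3, X4}.
This closure contains every attribute of R1, so R1 ∩ R2 → R1. The join is lossless.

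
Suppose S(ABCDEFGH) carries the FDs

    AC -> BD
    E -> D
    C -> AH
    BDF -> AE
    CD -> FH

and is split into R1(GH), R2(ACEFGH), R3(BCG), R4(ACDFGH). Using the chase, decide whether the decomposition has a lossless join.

Chase test. Columns are ABCDEFGH; row i has aⱼ where attribute j ∈ Ri, else bᵢⱼ.
Initial tableau (one row per fragment):
  row 1: b11 b12 b13 b14 b15 b16 a7 a8
  row 2: a1 b22 a3 b24 a5 a6 a7 a8
  row 3: b31 a2 a3 b34 b35 b36 a7 b38
  row 4: a1 b42 a3 a4 b45 a6 a7 a8
Rows 2 and 4 agree on AC; apply AC→BD and equate their BD entries.
Rows 2 and 3 agree on C; apply C→AH and equate their AH entries.
Rows 2 and 4 agree on BDF; apply BDF→AE and equate their AE entries.
Rows 2 and 3 agree on AC; apply AC→BD and equate their BD entries.
Rows 2 and 3 agree on CD; apply CD→FH and equate their FH entries.
Rows 2 and 3 agree on BDF; apply BDF→AE and equate their AE entries.
Row 2 is now all distinguished symbols — the join is lossless.

Yes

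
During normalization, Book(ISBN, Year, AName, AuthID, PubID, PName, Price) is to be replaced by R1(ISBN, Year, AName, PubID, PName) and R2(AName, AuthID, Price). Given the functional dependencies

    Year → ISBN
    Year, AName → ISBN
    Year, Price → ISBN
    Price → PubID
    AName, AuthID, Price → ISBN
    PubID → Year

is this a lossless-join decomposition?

No

Common attributes: R1 ∩ R2 = {AName}.
No dependency enlarges {AName}, so (AName)⁺ = {AName}.
The closure contains neither all of R1 = {ISBN, Year, AName, PubID, PName} nor all of R2 = {AName, AuthID, Price}, so the common attributes are not a superkey of either fragment. The join is lossy.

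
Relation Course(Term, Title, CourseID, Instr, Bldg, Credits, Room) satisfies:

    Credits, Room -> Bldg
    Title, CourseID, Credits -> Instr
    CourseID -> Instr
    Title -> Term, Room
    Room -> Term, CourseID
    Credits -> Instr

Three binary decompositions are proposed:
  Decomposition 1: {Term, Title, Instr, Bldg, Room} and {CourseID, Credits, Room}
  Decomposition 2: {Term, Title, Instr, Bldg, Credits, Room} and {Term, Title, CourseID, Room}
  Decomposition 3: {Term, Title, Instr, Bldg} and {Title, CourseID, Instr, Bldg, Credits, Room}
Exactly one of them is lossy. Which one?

Decomposition 1

Decomposition 1: common = {Room}, closure = {Term, CourseID, Instr, Room} → lossy.
Decomposition 2: common = {Term, Title, Room}, closure = {Term, Title, CourseID, Instr, Room} → lossless.
Decomposition 3: common = {Title, Instr, Bldg}, closure = {Term, Title, CourseID, Instr, Bldg, Room} → lossless.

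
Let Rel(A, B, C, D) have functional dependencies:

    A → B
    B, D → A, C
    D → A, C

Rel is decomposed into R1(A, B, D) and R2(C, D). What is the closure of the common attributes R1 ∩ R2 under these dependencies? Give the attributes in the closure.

R1 ∩ R2 = {D}.
D → A, C applies, adding A, C
A → B applies, adding B
Closure: {A, B, C, D}.

A, B, C, D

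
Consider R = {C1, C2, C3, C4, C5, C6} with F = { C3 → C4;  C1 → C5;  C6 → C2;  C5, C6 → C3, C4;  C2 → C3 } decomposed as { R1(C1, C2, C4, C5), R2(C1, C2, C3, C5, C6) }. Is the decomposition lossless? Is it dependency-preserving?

Lossless test: (C1, C2, C5)⁺ = {C1, C2, C3, C4, C5}, which contains all of one fragment — lossless.
Dependency preservation: the restricted closure of {C3} across the fragments never reaches {C4}, so C3 → C4 cannot be enforced without a join — not preserved.

lossless but not dependency-preserving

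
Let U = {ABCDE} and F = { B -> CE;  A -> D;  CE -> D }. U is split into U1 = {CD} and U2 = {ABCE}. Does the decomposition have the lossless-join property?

Common attributes: U1 ∩ U2 = {C}.
No dependency enlarges {C}, so (C)⁺ = {C}.
The closure contains neither all of U1 = {CD} nor all of U2 = {ABCE}, so the common attributes are not a superkey of either fragment. The join is lossy.

No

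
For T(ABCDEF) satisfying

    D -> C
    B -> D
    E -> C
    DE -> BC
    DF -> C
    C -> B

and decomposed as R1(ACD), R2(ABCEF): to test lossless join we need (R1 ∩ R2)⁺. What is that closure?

R1 ∩ R2 = {AC}.
C → B applies, adding B
B → D applies, adding D
Closure: {ABCD}.

ABCD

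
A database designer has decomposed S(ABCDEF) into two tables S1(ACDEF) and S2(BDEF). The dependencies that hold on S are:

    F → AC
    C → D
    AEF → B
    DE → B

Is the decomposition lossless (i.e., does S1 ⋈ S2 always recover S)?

Yes

Common attributes: S1 ∩ S2 = {DEF}.
Closure of {DEF}: F → AC applies, adding AC; AEF → B applies, adding B. So (DEF)⁺ = {ABCDEF}.
This closure contains every attribute of S1, so S1 ∩ S2 → S1. The join is lossless.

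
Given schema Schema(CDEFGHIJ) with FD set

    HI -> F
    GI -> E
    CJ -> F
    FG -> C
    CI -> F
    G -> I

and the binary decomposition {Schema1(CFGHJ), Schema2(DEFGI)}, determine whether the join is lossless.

Common attributes: Schema1 ∩ Schema2 = {FG}.
Closure of {FG}: FG → C applies, adding C; G → I applies, adding I; GI → E applies, adding E. So (FG)⁺ = {CEFGI}.
The closure contains neither all of Schema1 = {CFGHJ} nor all of Schema2 = {DEFGI}, so the common attributes are not a superkey of either fragment. The join is lossy.

No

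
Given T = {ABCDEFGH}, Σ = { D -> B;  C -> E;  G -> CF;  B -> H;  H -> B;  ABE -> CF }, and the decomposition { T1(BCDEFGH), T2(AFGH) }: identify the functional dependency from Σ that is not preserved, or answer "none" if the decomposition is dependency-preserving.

Check ABE → CF: no single fragment contains all of {ABCEF}, and the restricted closure of {ABE} across the fragments never reaches {CF}.
D → B is preserved.
C → E is preserved.
G → CF is preserved.
B → H is preserved.
H → B is preserved.

ABE -> CF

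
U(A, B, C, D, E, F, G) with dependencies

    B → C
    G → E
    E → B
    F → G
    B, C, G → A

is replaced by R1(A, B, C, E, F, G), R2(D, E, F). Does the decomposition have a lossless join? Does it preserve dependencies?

lossless and dependency-preserving

Lossless test: (E, F)⁺ = {A, B, C, E, F, G}, which contains all of one fragment — lossless.
Dependency preservation: every FD's attributes lie within a single fragment, so each can be enforced locally — preserved.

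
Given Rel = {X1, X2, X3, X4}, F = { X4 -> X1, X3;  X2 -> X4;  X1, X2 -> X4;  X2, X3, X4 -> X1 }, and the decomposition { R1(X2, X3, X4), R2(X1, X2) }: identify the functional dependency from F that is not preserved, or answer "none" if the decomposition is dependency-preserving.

X4 -> X1, X3

Check X4 → X1, X3: no single fragment contains all of {X1, X3, X4}, and the restricted closure of {X4} across the fragments never reaches {X1, X3}.
X2 → X4 is preserved.
X1, X2 → X4 is preserved.
X2, X3, X4 → X1 is preserved.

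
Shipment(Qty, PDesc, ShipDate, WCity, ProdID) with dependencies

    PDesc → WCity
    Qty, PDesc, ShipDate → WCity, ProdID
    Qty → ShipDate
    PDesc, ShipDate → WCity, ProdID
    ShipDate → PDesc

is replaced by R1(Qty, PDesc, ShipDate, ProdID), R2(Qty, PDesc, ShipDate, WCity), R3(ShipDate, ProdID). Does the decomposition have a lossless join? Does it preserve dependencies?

Lossless test (chase): Rows 1 and 2 agree on PDesc; apply PDesc→WCity and equate their WCity entries. Rows 1 and 2 agree on Qty, PDesc, ShipDate; apply Qty, PDesc, ShipDate→WCity, ProdID and equate their WCity, ProdID entries. Rows 1 and 3 agree on ShipDate; apply ShipDate→PDesc and equate their PDesc entries. Rows 1 and 3 agree on PDesc; apply PDesc→WCity and equate their WCity entries. Row 1 is now all distinguished symbols — the join is lossless.
Dependency preservation: Qty, PDesc, ShipDate → WCity, ProdID; PDesc, ShipDate → WCity, ProdID are not contained in any single fragment, but the restricted closure of each left-hand side across the fragments still reaches the right-hand side; the remaining FDs each lie inside some fragment. All dependencies are preserved.

lossless and dependency-preserving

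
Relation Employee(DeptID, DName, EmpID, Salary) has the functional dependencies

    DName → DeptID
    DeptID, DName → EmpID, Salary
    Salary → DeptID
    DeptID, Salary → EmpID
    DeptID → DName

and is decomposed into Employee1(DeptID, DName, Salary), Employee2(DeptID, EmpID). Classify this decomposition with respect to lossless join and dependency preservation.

lossless and dependency-preserving

Lossless test: (DeptID)⁺ = {DeptID, DName, EmpID, Salary}, which contains all of one fragment — lossless.
Dependency preservation: DeptID, DName → EmpID, Salary; DeptID, Salary → EmpID are not contained in any single fragment, but the restricted closure of each left-hand side across the fragments still reaches the right-hand side; the remaining FDs each lie inside some fragment. All dependencies are preserved.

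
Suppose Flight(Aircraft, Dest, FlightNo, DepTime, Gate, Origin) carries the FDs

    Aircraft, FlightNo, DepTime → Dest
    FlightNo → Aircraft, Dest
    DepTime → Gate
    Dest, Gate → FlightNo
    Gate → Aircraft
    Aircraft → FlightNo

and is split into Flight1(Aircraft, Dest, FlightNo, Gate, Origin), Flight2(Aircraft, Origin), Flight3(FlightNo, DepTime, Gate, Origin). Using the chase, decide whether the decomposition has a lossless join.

Chase test. Columns are Aircraft, Dest, FlightNo, DepTime, Gate, Origin; row i has aⱼ where attribute j ∈ Flighti, else bᵢⱼ.
Initial tableau (one row per fragment):
  row 1: a1 a2 a3 b14 a5 a6
  row 2: a1 b22 b23 b24 b25 a6
  row 3: b31 b32 a3 a4 a5 a6
Rows 1 and 3 agree on FlightNo; apply FlightNo→Aircraft, Dest and equate their Aircraft, Dest entries.
Rows 1 and 2 agree on Aircraft; apply Aircraft→FlightNo and equate their FlightNo entries.
Rows 1 and 2 agree on FlightNo; apply FlightNo→Aircraft, Dest and equate their Aircraft, Dest entries.
Row 3 is now all distinguished symbols — the join is lossless.

Yes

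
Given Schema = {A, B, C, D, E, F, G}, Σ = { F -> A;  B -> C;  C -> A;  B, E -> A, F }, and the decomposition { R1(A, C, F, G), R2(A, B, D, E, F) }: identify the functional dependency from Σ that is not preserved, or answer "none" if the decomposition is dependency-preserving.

B -> C

Check B → C: no single fragment contains all of {B, C}, and the restricted closure of {B} across the fragments never reaches {C}.
F → A is preserved.
C → A is preserved.
B, E → A, F is preserved.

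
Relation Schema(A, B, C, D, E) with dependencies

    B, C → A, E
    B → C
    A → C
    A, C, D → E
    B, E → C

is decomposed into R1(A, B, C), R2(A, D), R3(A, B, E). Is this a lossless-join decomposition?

No

Chase test. Columns are A, B, C, D, E; row i has aⱼ where attribute j ∈ Ri, else bᵢⱼ.
Initial tableau (one row per fragment):
  row 1: a1 a2 a3 b14 b15
  row 2: a1 b22 b23 a4 b25
  row 3: a1 a2 b33 b34 a5
Rows 1 and 3 agree on B; apply B→C and equate their C entries.
Rows 1 and 2 agree on A; apply A→C and equate their C entries.
Rows 1 and 3 agree on B, C; apply B, C→A, E and equate their A, E entries.
No row becomes fully distinguished — the join is lossy.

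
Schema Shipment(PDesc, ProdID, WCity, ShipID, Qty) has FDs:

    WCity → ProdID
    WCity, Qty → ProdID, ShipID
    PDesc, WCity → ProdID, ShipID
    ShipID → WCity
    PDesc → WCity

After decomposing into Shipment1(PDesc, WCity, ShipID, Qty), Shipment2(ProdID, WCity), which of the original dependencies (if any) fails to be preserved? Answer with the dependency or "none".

none

WCity → ProdID lies within Shipment2.
WCity, Qty → ProdID, ShipID: restricted closure across fragments reaches ProdID, ShipID.
PDesc, WCity → ProdID, ShipID: restricted closure across fragments reaches ProdID, ShipID.
ShipID → WCity lies within Shipment1.
PDesc → WCity lies within Shipment1.
Every dependency is enforceable on the fragments, so the decomposition is dependency-preserving.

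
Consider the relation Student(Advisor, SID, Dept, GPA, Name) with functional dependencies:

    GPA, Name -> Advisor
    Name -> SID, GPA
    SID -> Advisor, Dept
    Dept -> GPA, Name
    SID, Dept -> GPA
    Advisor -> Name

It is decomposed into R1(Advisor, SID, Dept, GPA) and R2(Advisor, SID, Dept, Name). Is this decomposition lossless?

Common attributes: R1 ∩ R2 = {Advisor, SID, Dept}.
Closure of {Advisor, SID, Dept}: Dept → GPA, Name applies, adding GPA, Name. So (Advisor, SID, Dept)⁺ = {Advisor, SID, Dept, GPA, Name}.
This closure contains every attribute of R1, so R1 ∩ R2 → R1. The join is lossless.

Yes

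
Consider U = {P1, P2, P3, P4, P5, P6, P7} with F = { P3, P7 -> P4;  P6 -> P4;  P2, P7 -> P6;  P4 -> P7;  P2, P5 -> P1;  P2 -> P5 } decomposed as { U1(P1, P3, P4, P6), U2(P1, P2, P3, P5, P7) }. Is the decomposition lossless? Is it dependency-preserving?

lossy and not dependency-preserving

Lossless test: (P1, P3)⁺ = {P1, P3}, which is a superkey of neither fragment — lossy.
Dependency preservation: the restricted closure of {P3, P7} across the fragments never reaches {P4}, so P3, P7 → P4 cannot be enforced without a join — not preserved.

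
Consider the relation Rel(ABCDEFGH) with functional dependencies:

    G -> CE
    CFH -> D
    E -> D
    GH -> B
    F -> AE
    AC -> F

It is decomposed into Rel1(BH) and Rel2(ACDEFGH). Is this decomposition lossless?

Common attributes: Rel1 ∩ Rel2 = {H}.
No dependency enlarges {H}, so (H)⁺ = {H}.
The closure contains neither all of Rel1 = {BH} nor all of Rel2 = {ACDEFGH}, so the common attributes are not a superkey of either fragment. The join is lossy.

No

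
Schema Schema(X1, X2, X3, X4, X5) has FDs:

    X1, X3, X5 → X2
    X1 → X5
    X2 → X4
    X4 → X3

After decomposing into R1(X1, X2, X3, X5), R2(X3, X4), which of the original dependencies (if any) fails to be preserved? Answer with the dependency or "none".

Check X2 → X4: no single fragment contains all of {X2, X4}, and the restricted closure of {X2} across the fragments never reaches {X4}.
X1, X3, X5 → X2 is preserved.
X1 → X5 is preserved.
X4 → X3 is preserved.

X2 → X4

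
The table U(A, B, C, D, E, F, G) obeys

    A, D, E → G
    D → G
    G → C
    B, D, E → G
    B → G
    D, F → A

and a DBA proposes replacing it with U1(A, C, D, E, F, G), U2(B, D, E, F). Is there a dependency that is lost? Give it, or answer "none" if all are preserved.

Check B → G: no single fragment contains all of {B, G}, and the restricted closure of {B} across the fragments never reaches {G}.
A, D, E → G is preserved.
D → G is preserved.
G → C is preserved.
B, D, E → G is preserved.
D, F → A is preserved.

B → G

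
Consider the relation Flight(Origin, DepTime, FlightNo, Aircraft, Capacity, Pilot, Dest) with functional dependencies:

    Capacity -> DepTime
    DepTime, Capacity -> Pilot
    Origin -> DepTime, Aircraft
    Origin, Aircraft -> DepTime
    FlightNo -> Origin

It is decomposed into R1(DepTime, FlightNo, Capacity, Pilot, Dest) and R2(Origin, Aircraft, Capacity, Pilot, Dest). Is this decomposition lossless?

Common attributes: R1 ∩ R2 = {Capacity, Pilot, Dest}.
Closure of {Capacity, Pilot, Dest}: Capacity → DepTime applies, adding DepTime. So (Capacity, Pilot, Dest)⁺ = {DepTime, Capacity, Pilot, Dest}.
The closure contains neither all of R1 = {DepTime, FlightNo, Capacity, Pilot, Dest} nor all of R2 = {Origin, Aircraft, Capacity, Pilot, Dest}, so the common attributes are not a superkey of either fragment. The join is lossy.

No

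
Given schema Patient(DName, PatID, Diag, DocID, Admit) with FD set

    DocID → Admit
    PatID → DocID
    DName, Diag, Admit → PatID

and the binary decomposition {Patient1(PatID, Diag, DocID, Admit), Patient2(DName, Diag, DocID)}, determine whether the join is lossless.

No

Common attributes: Patient1 ∩ Patient2 = {Diag, DocID}.
Closure of {Diag, DocID}: DocID → Admit applies, adding Admit. So (Diag, DocID)⁺ = {Diag, DocID, Admit}.
The closure contains neither all of Patient1 = {PatID, Diag, DocID, Admit} nor all of Patient2 = {DName, Diag, DocID}, so the common attributes are not a superkey of either fragment. The join is lossy.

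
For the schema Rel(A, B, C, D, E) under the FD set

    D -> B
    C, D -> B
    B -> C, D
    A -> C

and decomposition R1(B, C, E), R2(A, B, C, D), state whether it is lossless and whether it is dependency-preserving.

lossy but dependency-preserving

Lossless test: (B, C)⁺ = {B, C, D}, which is a superkey of neither fragment — lossy.
Dependency preservation: every FD's attributes lie within a single fragment, so each can be enforced locally — preserved.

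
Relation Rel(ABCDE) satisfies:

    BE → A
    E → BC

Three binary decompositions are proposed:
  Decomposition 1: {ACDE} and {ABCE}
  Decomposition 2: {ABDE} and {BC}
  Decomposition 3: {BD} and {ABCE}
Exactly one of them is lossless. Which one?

Decomposition 1

Decomposition 1: common = {ACE}, closure = {ABCE} → lossless.
Decomposition 2: common = {B}, closure = {B} → lossy.
Decomposition 3: common = {B}, closure = {B} → lossy.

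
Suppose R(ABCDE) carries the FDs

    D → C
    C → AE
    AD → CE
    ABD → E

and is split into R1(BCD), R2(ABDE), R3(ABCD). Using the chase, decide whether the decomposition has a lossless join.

Chase test. Columns are ABCDE; row i has aⱼ where attribute j ∈ Ri, else bᵢⱼ.
Initial tableau (one row per fragment):
  row 1: b11 a2 a3 a4 b15
  row 2: a1 a2 b23 a4 a5
  row 3: a1 a2 a3 a4 b35
Rows 1 and 2 agree on D; apply D→C and equate their C entries.
Rows 1 and 2 agree on C; apply C→AE and equate their AE entries.
Rows 1 and 3 agree on C; apply C→AE and equate their AE entries.
Row 1 is now all distinguished symbols — the join is lossless.

Yes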